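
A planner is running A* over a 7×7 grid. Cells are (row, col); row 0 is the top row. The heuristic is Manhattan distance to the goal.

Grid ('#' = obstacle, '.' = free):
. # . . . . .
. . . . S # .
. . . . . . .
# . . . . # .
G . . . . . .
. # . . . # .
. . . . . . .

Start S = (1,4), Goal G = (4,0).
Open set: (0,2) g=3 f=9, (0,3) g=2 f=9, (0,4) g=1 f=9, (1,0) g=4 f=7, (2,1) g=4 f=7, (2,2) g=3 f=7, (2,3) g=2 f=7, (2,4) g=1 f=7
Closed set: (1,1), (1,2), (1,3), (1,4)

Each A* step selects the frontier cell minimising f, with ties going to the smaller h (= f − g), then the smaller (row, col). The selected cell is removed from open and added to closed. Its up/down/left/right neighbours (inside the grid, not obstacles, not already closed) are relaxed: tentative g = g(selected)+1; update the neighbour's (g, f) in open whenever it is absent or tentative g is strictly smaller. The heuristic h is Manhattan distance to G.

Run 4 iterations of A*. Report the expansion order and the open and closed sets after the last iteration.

order=[(1,0) → (2,0) → (2,1) → (3,1)]; open=[(0,0) g=5 f=9, (0,2) g=3 f=9, (0,3) g=2 f=9, (0,4) g=1 f=9, (2,2) g=3 f=7, (2,3) g=2 f=7, (2,4) g=1 f=7, (3,2) g=6 f=9, (4,1) g=6 f=7]; closed=[(1,0), (1,1), (1,2), (1,3), (1,4), (2,0), (2,1), (3,1)]

step 1: expand (1,0) (f=7, h=3) → closed; open now [(0,0) g=5 f=9, (0,2) g=3 f=9, (0,3) g=2 f=9, (0,4) g=1 f=9, (2,0) g=5 f=7, (2,1) g=4 f=7, (2,2) g=3 f=7, (2,3) g=2 f=7, (2,4) g=1 f=7]
step 2: expand (2,0) (f=7, h=2) → closed; open now [(0,0) g=5 f=9, (0,2) g=3 f=9, (0,3) g=2 f=9, (0,4) g=1 f=9, (2,1) g=4 f=7, (2,2) g=3 f=7, (2,3) g=2 f=7, (2,4) g=1 f=7]
step 3: expand (2,1) (f=7, h=3) → closed; open now [(0,0) g=5 f=9, (0,2) g=3 f=9, (0,3) g=2 f=9, (0,4) g=1 f=9, (2,2) g=3 f=7, (2,3) g=2 f=7, (2,4) g=1 f=7, (3,1) g=5 f=7]
step 4: expand (3,1) (f=7, h=2) → closed; open now [(0,0) g=5 f=9, (0,2) g=3 f=9, (0,3) g=2 f=9, (0,4) g=1 f=9, (2,2) g=3 f=7, (2,3) g=2 f=7, (2,4) g=1 f=7, (3,2) g=6 f=9, (4,1) g=6 f=7]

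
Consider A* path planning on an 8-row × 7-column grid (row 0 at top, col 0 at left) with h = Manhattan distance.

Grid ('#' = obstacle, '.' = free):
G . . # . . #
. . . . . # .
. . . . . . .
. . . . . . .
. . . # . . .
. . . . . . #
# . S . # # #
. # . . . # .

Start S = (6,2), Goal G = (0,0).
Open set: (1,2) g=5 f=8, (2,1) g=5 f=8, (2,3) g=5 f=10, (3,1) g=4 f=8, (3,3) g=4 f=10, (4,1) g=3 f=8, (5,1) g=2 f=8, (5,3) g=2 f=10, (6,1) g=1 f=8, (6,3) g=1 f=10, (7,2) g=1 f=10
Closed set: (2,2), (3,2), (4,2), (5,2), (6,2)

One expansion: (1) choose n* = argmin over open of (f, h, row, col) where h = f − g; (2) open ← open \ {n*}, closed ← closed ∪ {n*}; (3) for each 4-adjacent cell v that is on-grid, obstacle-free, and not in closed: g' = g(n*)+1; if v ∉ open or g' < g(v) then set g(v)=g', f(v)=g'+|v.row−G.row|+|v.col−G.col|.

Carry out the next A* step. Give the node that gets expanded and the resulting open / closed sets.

step 1: expand (1,2) (f=8, h=3) → closed; open now [(0,2) g=6 f=8, (1,1) g=6 f=8, (1,3) g=6 f=10, (2,1) g=5 f=8, (2,3) g=5 f=10, (3,1) g=4 f=8, (3,3) g=4 f=10, (4,1) g=3 f=8, (5,1) g=2 f=8, (5,3) g=2 f=10, (6,1) g=1 f=8, (6,3) g=1 f=10, (7,2) g=1 f=10]

expanded=(1,2); open=[(0,2) g=6 f=8, (1,1) g=6 f=8, (1,3) g=6 f=10, (2,1) g=5 f=8, (2,3) g=5 f=10, (3,1) g=4 f=8, (3,3) g=4 f=10, (4,1) g=3 f=8, (5,1) g=2 f=8, (5,3) g=2 f=10, (6,1) g=1 f=8, (6,3) g=1 f=10, (7,2) g=1 f=10]; closed=[(1,2), (2,2), (3,2), (4,2), (5,2), (6,2)]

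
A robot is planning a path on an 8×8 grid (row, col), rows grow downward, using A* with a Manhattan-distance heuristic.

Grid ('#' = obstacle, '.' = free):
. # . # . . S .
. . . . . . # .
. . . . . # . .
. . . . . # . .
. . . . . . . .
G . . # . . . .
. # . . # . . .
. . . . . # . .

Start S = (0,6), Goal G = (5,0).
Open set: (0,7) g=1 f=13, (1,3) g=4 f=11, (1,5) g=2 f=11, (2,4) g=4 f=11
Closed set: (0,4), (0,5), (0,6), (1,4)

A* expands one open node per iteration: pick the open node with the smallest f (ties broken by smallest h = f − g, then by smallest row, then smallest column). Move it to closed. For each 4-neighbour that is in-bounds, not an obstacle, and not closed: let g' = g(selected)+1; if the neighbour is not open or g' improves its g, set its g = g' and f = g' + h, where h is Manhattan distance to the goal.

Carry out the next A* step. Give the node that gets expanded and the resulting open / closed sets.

expanded=(1,3); open=[(0,7) g=1 f=13, (1,2) g=5 f=11, (1,5) g=2 f=11, (2,3) g=5 f=11, (2,4) g=4 f=11]; closed=[(0,4), (0,5), (0,6), (1,3), (1,4)]

step 1: expand (1,3) (f=11, h=7) → closed; open now [(0,7) g=1 f=13, (1,2) g=5 f=11, (1,5) g=2 f=11, (2,3) g=5 f=11, (2,4) g=4 f=11]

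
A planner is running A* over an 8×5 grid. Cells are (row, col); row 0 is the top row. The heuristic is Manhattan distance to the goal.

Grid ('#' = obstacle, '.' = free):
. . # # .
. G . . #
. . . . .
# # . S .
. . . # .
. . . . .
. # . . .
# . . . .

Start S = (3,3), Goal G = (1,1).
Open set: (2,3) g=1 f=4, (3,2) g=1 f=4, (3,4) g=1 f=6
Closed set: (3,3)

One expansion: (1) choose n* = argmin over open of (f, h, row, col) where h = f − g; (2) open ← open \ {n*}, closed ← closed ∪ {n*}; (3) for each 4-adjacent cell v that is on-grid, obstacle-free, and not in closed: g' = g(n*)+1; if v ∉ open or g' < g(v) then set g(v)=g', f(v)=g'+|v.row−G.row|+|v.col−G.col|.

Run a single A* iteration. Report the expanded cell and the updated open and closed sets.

expanded=(2,3); open=[(1,3) g=2 f=4, (2,2) g=2 f=4, (2,4) g=2 f=6, (3,2) g=1 f=4, (3,4) g=1 f=6]; closed=[(2,3), (3,3)]

step 1: expand (2,3) (f=4, h=3) → closed; open now [(1,3) g=2 f=4, (2,2) g=2 f=4, (2,4) g=2 f=6, (3,2) g=1 f=4, (3,4) g=1 f=6]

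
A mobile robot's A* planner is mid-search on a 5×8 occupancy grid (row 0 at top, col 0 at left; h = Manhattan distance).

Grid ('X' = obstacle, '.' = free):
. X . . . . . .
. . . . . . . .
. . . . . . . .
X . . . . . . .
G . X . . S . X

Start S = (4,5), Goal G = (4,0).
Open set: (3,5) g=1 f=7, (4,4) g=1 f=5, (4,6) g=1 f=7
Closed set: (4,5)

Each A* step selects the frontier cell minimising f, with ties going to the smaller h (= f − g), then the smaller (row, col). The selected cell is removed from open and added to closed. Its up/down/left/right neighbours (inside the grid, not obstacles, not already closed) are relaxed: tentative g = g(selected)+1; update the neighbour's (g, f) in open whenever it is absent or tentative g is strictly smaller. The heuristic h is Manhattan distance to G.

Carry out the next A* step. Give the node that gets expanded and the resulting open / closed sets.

expanded=(4,4); open=[(3,4) g=2 f=7, (3,5) g=1 f=7, (4,3) g=2 f=5, (4,6) g=1 f=7]; closed=[(4,4), (4,5)]

step 1: expand (4,4) (f=5, h=4) → closed; open now [(3,4) g=2 f=7, (3,5) g=1 f=7, (4,3) g=2 f=5, (4,6) g=1 f=7]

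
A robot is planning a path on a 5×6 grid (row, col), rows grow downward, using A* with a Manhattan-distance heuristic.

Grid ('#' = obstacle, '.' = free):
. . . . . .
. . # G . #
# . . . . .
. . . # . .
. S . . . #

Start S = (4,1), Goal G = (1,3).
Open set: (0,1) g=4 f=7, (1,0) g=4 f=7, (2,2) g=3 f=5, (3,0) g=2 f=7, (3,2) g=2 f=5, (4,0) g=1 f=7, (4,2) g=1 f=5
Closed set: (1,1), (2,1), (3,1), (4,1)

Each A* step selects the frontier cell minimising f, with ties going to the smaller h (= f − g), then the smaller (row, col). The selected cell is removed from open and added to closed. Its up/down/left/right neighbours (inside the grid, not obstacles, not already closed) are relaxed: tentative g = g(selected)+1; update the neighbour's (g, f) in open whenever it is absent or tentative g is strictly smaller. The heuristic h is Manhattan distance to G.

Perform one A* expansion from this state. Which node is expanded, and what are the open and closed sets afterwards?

expanded=(2,2); open=[(0,1) g=4 f=7, (1,0) g=4 f=7, (2,3) g=4 f=5, (3,0) g=2 f=7, (3,2) g=2 f=5, (4,0) g=1 f=7, (4,2) g=1 f=5]; closed=[(1,1), (2,1), (2,2), (3,1), (4,1)]

step 1: expand (2,2) (f=5, h=2) → closed; open now [(0,1) g=4 f=7, (1,0) g=4 f=7, (2,3) g=4 f=5, (3,0) g=2 f=7, (3,2) g=2 f=5, (4,0) g=1 f=7, (4,2) g=1 f=5]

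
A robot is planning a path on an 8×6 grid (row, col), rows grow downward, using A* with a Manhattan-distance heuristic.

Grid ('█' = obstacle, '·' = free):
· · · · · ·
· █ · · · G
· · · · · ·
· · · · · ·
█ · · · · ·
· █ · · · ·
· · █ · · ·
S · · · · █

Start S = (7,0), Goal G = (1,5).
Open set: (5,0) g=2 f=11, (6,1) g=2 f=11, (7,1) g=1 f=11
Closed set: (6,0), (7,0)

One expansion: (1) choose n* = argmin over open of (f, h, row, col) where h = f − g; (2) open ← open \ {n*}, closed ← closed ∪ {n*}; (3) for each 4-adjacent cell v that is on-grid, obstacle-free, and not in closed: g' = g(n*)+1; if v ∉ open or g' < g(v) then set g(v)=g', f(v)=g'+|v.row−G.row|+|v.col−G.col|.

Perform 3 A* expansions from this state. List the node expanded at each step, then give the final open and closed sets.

order=[(5,0) → (6,1) → (7,1)]; open=[(7,2) g=2 f=11]; closed=[(5,0), (6,0), (6,1), (7,0), (7,1)]

step 1: expand (5,0) (f=11, h=9) → closed; open now [(6,1) g=2 f=11, (7,1) g=1 f=11]
step 2: expand (6,1) (f=11, h=9) → closed; open now [(7,1) g=1 f=11]
step 3: expand (7,1) (f=11, h=10) → closed; open now [(7,2) g=2 f=11]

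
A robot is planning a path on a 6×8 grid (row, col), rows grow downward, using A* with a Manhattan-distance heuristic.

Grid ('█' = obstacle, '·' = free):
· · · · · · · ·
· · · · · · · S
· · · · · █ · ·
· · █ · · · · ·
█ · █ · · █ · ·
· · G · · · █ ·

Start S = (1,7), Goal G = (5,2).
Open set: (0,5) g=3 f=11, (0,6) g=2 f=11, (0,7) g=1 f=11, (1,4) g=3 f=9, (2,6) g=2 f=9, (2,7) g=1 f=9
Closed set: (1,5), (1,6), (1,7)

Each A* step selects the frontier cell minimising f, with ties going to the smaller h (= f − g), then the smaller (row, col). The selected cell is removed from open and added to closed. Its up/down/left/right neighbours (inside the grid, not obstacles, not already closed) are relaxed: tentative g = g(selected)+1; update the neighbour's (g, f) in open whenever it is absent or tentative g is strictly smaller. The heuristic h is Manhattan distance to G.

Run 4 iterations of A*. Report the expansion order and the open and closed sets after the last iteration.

step 1: expand (1,4) (f=9, h=6) → closed; open now [(0,4) g=4 f=11, (0,5) g=3 f=11, (0,6) g=2 f=11, (0,7) g=1 f=11, (1,3) g=4 f=9, (2,4) g=4 f=9, (2,6) g=2 f=9, (2,7) g=1 f=9]
step 2: expand (1,3) (f=9, h=5) → closed; open now [(0,3) g=5 f=11, (0,4) g=4 f=11, (0,5) g=3 f=11, (0,6) g=2 f=11, (0,7) g=1 f=11, (1,2) g=5 f=9, (2,3) g=5 f=9, (2,4) g=4 f=9, (2,6) g=2 f=9, (2,7) g=1 f=9]
step 3: expand (1,2) (f=9, h=4) → closed; open now [(0,2) g=6 f=11, (0,3) g=5 f=11, (0,4) g=4 f=11, (0,5) g=3 f=11, (0,6) g=2 f=11, (0,7) g=1 f=11, (1,1) g=6 f=11, (2,2) g=6 f=9, (2,3) g=5 f=9, (2,4) g=4 f=9, (2,6) g=2 f=9, (2,7) g=1 f=9]
step 4: expand (2,2) (f=9, h=3) → closed; open now [(0,2) g=6 f=11, (0,3) g=5 f=11, (0,4) g=4 f=11, (0,5) g=3 f=11, (0,6) g=2 f=11, (0,7) g=1 f=11, (1,1) g=6 f=11, (2,1) g=7 f=11, (2,3) g=5 f=9, (2,4) g=4 f=9, (2,6) g=2 f=9, (2,7) g=1 f=9]

order=[(1,4) → (1,3) → (1,2) → (2,2)]; open=[(0,2) g=6 f=11, (0,3) g=5 f=11, (0,4) g=4 f=11, (0,5) g=3 f=11, (0,6) g=2 f=11, (0,7) g=1 f=11, (1,1) g=6 f=11, (2,1) g=7 f=11, (2,3) g=5 f=9, (2,4) g=4 f=9, (2,6) g=2 f=9, (2,7) g=1 f=9]; closed=[(1,2), (1,3), (1,4), (1,5), (1,6), (1,7), (2,2)]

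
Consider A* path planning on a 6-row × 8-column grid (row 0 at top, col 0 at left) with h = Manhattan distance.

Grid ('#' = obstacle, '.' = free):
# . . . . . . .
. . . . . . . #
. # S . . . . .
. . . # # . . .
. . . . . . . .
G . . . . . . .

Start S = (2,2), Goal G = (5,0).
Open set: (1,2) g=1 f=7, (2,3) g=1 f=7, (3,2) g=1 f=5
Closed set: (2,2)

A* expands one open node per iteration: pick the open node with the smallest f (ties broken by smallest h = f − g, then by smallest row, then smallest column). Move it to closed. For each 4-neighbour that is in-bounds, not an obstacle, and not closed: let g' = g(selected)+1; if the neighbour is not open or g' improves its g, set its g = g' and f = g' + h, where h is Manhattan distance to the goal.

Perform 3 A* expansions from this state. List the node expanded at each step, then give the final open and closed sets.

order=[(3,2) → (3,1) → (3,0)]; open=[(1,2) g=1 f=7, (2,0) g=4 f=7, (2,3) g=1 f=7, (4,0) g=4 f=5, (4,1) g=3 f=5, (4,2) g=2 f=5]; closed=[(2,2), (3,0), (3,1), (3,2)]

step 1: expand (3,2) (f=5, h=4) → closed; open now [(1,2) g=1 f=7, (2,3) g=1 f=7, (3,1) g=2 f=5, (4,2) g=2 f=5]
step 2: expand (3,1) (f=5, h=3) → closed; open now [(1,2) g=1 f=7, (2,3) g=1 f=7, (3,0) g=3 f=5, (4,1) g=3 f=5, (4,2) g=2 f=5]
step 3: expand (3,0) (f=5, h=2) → closed; open now [(1,2) g=1 f=7, (2,0) g=4 f=7, (2,3) g=1 f=7, (4,0) g=4 f=5, (4,1) g=3 f=5, (4,2) g=2 f=5]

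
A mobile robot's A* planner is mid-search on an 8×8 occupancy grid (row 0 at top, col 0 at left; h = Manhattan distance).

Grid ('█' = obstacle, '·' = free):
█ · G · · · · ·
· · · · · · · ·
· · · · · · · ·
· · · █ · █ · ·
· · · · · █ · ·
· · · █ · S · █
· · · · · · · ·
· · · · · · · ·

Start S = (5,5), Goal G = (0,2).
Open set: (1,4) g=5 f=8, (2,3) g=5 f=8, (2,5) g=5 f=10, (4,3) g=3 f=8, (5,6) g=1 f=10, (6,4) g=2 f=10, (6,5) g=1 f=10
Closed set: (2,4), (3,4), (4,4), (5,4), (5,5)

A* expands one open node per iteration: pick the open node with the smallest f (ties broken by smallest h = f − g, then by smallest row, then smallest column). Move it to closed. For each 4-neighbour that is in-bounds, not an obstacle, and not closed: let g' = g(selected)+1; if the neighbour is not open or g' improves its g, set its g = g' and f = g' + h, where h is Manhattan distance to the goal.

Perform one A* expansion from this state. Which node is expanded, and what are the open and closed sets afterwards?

step 1: expand (1,4) (f=8, h=3) → closed; open now [(0,4) g=6 f=8, (1,3) g=6 f=8, (1,5) g=6 f=10, (2,3) g=5 f=8, (2,5) g=5 f=10, (4,3) g=3 f=8, (5,6) g=1 f=10, (6,4) g=2 f=10, (6,5) g=1 f=10]

expanded=(1,4); open=[(0,4) g=6 f=8, (1,3) g=6 f=8, (1,5) g=6 f=10, (2,3) g=5 f=8, (2,5) g=5 f=10, (4,3) g=3 f=8, (5,6) g=1 f=10, (6,4) g=2 f=10, (6,5) g=1 f=10]; closed=[(1,4), (2,4), (3,4), (4,4), (5,4), (5,5)]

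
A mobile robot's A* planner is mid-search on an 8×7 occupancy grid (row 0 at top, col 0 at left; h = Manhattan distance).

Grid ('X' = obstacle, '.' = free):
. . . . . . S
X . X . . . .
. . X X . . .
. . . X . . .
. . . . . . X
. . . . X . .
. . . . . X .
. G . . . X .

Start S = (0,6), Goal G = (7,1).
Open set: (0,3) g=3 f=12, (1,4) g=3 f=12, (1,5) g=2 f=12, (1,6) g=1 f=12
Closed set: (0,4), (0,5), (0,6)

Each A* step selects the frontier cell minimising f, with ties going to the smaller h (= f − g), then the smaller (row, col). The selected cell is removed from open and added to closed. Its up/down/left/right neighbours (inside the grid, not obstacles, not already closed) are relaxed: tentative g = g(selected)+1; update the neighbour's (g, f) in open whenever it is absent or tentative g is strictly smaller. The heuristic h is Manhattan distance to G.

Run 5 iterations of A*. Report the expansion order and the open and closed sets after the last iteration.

order=[(0,3) → (0,2) → (0,1) → (1,1) → (2,1)]; open=[(0,0) g=6 f=14, (1,3) g=4 f=12, (1,4) g=3 f=12, (1,5) g=2 f=12, (1,6) g=1 f=12, (2,0) g=8 f=14, (3,1) g=8 f=12]; closed=[(0,1), (0,2), (0,3), (0,4), (0,5), (0,6), (1,1), (2,1)]

step 1: expand (0,3) (f=12, h=9) → closed; open now [(0,2) g=4 f=12, (1,3) g=4 f=12, (1,4) g=3 f=12, (1,5) g=2 f=12, (1,6) g=1 f=12]
step 2: expand (0,2) (f=12, h=8) → closed; open now [(0,1) g=5 f=12, (1,3) g=4 f=12, (1,4) g=3 f=12, (1,5) g=2 f=12, (1,6) g=1 f=12]
step 3: expand (0,1) (f=12, h=7) → closed; open now [(0,0) g=6 f=14, (1,1) g=6 f=12, (1,3) g=4 f=12, (1,4) g=3 f=12, (1,5) g=2 f=12, (1,6) g=1 f=12]
step 4: expand (1,1) (f=12, h=6) → closed; open now [(0,0) g=6 f=14, (1,3) g=4 f=12, (1,4) g=3 f=12, (1,5) g=2 f=12, (1,6) g=1 f=12, (2,1) g=7 f=12]
step 5: expand (2,1) (f=12, h=5) → closed; open now [(0,0) g=6 f=14, (1,3) g=4 f=12, (1,4) g=3 f=12, (1,5) g=2 f=12, (1,6) g=1 f=12, (2,0) g=8 f=14, (3,1) g=8 f=12]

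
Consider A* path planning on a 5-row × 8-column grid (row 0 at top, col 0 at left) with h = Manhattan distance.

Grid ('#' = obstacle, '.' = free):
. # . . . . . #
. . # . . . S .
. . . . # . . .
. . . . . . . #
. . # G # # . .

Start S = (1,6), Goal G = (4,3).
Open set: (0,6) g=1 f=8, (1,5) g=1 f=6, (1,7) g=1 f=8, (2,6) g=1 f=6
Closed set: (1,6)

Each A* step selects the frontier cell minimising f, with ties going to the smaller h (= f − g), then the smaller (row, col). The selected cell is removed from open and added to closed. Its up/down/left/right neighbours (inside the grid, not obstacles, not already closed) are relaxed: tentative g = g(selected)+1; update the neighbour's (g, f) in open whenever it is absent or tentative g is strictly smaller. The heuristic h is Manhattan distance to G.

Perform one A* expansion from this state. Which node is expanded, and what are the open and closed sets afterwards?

step 1: expand (1,5) (f=6, h=5) → closed; open now [(0,5) g=2 f=8, (0,6) g=1 f=8, (1,4) g=2 f=6, (1,7) g=1 f=8, (2,5) g=2 f=6, (2,6) g=1 f=6]

expanded=(1,5); open=[(0,5) g=2 f=8, (0,6) g=1 f=8, (1,4) g=2 f=6, (1,7) g=1 f=8, (2,5) g=2 f=6, (2,6) g=1 f=6]; closed=[(1,5), (1,6)]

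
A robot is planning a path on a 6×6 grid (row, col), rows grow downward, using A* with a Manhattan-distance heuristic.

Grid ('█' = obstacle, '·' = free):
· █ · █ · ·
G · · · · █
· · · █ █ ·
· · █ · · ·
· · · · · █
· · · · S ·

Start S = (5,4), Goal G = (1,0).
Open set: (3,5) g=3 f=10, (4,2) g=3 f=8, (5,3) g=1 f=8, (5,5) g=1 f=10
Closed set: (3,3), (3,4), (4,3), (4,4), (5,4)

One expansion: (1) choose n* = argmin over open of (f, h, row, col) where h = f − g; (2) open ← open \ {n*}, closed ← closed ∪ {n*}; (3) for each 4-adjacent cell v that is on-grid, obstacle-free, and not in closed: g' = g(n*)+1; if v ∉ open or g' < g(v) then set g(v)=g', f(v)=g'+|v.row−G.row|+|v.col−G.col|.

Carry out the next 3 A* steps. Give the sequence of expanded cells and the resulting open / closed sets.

step 1: expand (4,2) (f=8, h=5) → closed; open now [(3,5) g=3 f=10, (4,1) g=4 f=8, (5,2) g=4 f=10, (5,3) g=1 f=8, (5,5) g=1 f=10]
step 2: expand (4,1) (f=8, h=4) → closed; open now [(3,1) g=5 f=8, (3,5) g=3 f=10, (4,0) g=5 f=8, (5,1) g=5 f=10, (5,2) g=4 f=10, (5,3) g=1 f=8, (5,5) g=1 f=10]
step 3: expand (3,1) (f=8, h=3) → closed; open now [(2,1) g=6 f=8, (3,0) g=6 f=8, (3,5) g=3 f=10, (4,0) g=5 f=8, (5,1) g=5 f=10, (5,2) g=4 f=10, (5,3) g=1 f=8, (5,5) g=1 f=10]

order=[(4,2) → (4,1) → (3,1)]; open=[(2,1) g=6 f=8, (3,0) g=6 f=8, (3,5) g=3 f=10, (4,0) g=5 f=8, (5,1) g=5 f=10, (5,2) g=4 f=10, (5,3) g=1 f=8, (5,5) g=1 f=10]; closed=[(3,1), (3,3), (3,4), (4,1), (4,2), (4,3), (4,4), (5,4)]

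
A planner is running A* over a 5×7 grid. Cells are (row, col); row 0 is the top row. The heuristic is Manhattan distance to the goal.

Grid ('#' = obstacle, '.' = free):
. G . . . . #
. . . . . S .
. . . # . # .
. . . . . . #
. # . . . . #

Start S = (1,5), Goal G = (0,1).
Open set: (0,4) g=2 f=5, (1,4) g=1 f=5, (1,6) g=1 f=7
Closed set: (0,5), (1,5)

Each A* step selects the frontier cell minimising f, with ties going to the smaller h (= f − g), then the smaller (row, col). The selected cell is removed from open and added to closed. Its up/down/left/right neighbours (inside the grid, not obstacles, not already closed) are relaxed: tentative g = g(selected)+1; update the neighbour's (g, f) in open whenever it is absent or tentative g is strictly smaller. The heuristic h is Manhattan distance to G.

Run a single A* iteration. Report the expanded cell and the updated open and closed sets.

step 1: expand (0,4) (f=5, h=3) → closed; open now [(0,3) g=3 f=5, (1,4) g=1 f=5, (1,6) g=1 f=7]

expanded=(0,4); open=[(0,3) g=3 f=5, (1,4) g=1 f=5, (1,6) g=1 f=7]; closed=[(0,4), (0,5), (1,5)]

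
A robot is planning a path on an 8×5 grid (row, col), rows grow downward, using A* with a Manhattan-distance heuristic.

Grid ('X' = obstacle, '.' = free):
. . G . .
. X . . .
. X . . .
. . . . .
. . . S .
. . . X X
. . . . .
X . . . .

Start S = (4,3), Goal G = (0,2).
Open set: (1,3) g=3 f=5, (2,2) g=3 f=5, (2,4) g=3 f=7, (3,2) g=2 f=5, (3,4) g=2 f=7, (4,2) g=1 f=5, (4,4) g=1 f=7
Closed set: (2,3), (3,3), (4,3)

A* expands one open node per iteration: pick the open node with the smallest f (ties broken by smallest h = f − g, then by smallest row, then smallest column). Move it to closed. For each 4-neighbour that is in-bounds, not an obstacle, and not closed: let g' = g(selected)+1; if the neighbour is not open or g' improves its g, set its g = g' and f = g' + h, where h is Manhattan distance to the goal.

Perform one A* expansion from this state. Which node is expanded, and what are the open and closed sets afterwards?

expanded=(1,3); open=[(0,3) g=4 f=5, (1,2) g=4 f=5, (1,4) g=4 f=7, (2,2) g=3 f=5, (2,4) g=3 f=7, (3,2) g=2 f=5, (3,4) g=2 f=7, (4,2) g=1 f=5, (4,4) g=1 f=7]; closed=[(1,3), (2,3), (3,3), (4,3)]

step 1: expand (1,3) (f=5, h=2) → closed; open now [(0,3) g=4 f=5, (1,2) g=4 f=5, (1,4) g=4 f=7, (2,2) g=3 f=5, (2,4) g=3 f=7, (3,2) g=2 f=5, (3,4) g=2 f=7, (4,2) g=1 f=5, (4,4) g=1 f=7]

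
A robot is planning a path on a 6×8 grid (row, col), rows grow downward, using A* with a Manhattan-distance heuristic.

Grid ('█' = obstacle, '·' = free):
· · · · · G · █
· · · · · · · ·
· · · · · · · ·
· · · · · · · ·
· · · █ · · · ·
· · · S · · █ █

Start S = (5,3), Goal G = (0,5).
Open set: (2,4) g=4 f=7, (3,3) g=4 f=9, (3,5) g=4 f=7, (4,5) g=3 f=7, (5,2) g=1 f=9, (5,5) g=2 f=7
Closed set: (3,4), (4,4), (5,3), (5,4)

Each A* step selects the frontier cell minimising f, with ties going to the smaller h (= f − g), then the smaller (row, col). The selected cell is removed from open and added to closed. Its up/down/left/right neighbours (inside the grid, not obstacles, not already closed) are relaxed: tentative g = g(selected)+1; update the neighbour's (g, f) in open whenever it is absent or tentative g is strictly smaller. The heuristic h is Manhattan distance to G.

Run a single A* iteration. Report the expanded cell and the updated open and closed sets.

expanded=(2,4); open=[(1,4) g=5 f=7, (2,3) g=5 f=9, (2,5) g=5 f=7, (3,3) g=4 f=9, (3,5) g=4 f=7, (4,5) g=3 f=7, (5,2) g=1 f=9, (5,5) g=2 f=7]; closed=[(2,4), (3,4), (4,4), (5,3), (5,4)]

step 1: expand (2,4) (f=7, h=3) → closed; open now [(1,4) g=5 f=7, (2,3) g=5 f=9, (2,5) g=5 f=7, (3,3) g=4 f=9, (3,5) g=4 f=7, (4,5) g=3 f=7, (5,2) g=1 f=9, (5,5) g=2 f=7]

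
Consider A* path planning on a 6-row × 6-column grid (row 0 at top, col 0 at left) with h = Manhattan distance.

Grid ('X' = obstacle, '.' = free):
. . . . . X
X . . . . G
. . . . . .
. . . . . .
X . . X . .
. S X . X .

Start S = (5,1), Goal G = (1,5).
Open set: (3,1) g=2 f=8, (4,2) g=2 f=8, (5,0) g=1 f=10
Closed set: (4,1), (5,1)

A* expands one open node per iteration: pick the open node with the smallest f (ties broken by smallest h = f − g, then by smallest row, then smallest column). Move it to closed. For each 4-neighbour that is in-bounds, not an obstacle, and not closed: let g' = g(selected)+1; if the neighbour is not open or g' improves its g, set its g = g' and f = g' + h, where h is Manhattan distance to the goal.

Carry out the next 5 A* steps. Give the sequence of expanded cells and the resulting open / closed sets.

order=[(3,1) → (2,1) → (1,1) → (1,2) → (1,3)]; open=[(0,1) g=5 f=10, (0,2) g=6 f=10, (0,3) g=7 f=10, (1,4) g=7 f=8, (2,0) g=4 f=10, (2,2) g=4 f=8, (2,3) g=7 f=10, (3,0) g=3 f=10, (3,2) g=3 f=8, (4,2) g=2 f=8, (5,0) g=1 f=10]; closed=[(1,1), (1,2), (1,3), (2,1), (3,1), (4,1), (5,1)]

step 1: expand (3,1) (f=8, h=6) → closed; open now [(2,1) g=3 f=8, (3,0) g=3 f=10, (3,2) g=3 f=8, (4,2) g=2 f=8, (5,0) g=1 f=10]
step 2: expand (2,1) (f=8, h=5) → closed; open now [(1,1) g=4 f=8, (2,0) g=4 f=10, (2,2) g=4 f=8, (3,0) g=3 f=10, (3,2) g=3 f=8, (4,2) g=2 f=8, (5,0) g=1 f=10]
step 3: expand (1,1) (f=8, h=4) → closed; open now [(0,1) g=5 f=10, (1,2) g=5 f=8, (2,0) g=4 f=10, (2,2) g=4 f=8, (3,0) g=3 f=10, (3,2) g=3 f=8, (4,2) g=2 f=8, (5,0) g=1 f=10]
step 4: expand (1,2) (f=8, h=3) → closed; open now [(0,1) g=5 f=10, (0,2) g=6 f=10, (1,3) g=6 f=8, (2,0) g=4 f=10, (2,2) g=4 f=8, (3,0) g=3 f=10, (3,2) g=3 f=8, (4,2) g=2 f=8, (5,0) g=1 f=10]
step 5: expand (1,3) (f=8, h=2) → closed; open now [(0,1) g=5 f=10, (0,2) g=6 f=10, (0,3) g=7 f=10, (1,4) g=7 f=8, (2,0) g=4 f=10, (2,2) g=4 f=8, (2,3) g=7 f=10, (3,0) g=3 f=10, (3,2) g=3 f=8, (4,2) g=2 f=8, (5,0) g=1 f=10]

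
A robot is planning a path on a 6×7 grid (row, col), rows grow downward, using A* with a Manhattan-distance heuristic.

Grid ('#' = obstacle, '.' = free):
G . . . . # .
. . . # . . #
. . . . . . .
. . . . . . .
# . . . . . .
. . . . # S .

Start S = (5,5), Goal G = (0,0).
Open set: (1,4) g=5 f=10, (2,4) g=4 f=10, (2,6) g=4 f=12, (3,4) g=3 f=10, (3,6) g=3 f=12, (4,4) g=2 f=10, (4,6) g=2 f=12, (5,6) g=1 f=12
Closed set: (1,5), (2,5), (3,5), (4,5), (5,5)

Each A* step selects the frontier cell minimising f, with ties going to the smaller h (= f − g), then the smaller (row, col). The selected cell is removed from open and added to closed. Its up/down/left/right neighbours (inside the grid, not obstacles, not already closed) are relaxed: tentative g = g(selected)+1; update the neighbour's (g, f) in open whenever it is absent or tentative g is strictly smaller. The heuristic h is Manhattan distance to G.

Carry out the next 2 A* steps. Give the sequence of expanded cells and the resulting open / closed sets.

order=[(1,4) → (0,4)]; open=[(0,3) g=7 f=10, (2,4) g=4 f=10, (2,6) g=4 f=12, (3,4) g=3 f=10, (3,6) g=3 f=12, (4,4) g=2 f=10, (4,6) g=2 f=12, (5,6) g=1 f=12]; closed=[(0,4), (1,4), (1,5), (2,5), (3,5), (4,5), (5,5)]

step 1: expand (1,4) (f=10, h=5) → closed; open now [(0,4) g=6 f=10, (2,4) g=4 f=10, (2,6) g=4 f=12, (3,4) g=3 f=10, (3,6) g=3 f=12, (4,4) g=2 f=10, (4,6) g=2 f=12, (5,6) g=1 f=12]
step 2: expand (0,4) (f=10, h=4) → closed; open now [(0,3) g=7 f=10, (2,4) g=4 f=10, (2,6) g=4 f=12, (3,4) g=3 f=10, (3,6) g=3 f=12, (4,4) g=2 f=10, (4,6) g=2 f=12, (5,6) g=1 f=12]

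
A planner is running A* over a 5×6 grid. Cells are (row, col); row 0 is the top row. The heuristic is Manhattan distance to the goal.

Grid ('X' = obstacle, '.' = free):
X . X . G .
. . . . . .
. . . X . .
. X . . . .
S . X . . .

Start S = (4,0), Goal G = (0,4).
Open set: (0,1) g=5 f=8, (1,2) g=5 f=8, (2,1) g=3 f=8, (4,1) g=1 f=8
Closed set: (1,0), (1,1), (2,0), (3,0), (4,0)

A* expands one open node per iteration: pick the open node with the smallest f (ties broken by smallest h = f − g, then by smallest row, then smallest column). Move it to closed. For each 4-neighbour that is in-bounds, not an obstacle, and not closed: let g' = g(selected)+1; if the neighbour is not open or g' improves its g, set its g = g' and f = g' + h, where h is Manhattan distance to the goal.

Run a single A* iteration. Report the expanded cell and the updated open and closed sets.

expanded=(0,1); open=[(1,2) g=5 f=8, (2,1) g=3 f=8, (4,1) g=1 f=8]; closed=[(0,1), (1,0), (1,1), (2,0), (3,0), (4,0)]

step 1: expand (0,1) (f=8, h=3) → closed; open now [(1,2) g=5 f=8, (2,1) g=3 f=8, (4,1) g=1 f=8]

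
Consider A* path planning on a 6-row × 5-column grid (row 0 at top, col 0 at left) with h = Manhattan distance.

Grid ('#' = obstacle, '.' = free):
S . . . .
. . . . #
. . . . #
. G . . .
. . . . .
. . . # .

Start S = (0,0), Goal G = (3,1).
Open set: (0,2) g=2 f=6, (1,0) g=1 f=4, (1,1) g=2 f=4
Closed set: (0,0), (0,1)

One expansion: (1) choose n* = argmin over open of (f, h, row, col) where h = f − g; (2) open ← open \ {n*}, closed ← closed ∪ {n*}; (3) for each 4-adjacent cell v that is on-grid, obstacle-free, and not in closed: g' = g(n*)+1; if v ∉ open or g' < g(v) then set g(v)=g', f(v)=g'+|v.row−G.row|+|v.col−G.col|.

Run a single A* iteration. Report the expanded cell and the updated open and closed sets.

step 1: expand (1,1) (f=4, h=2) → closed; open now [(0,2) g=2 f=6, (1,0) g=1 f=4, (1,2) g=3 f=6, (2,1) g=3 f=4]

expanded=(1,1); open=[(0,2) g=2 f=6, (1,0) g=1 f=4, (1,2) g=3 f=6, (2,1) g=3 f=4]; closed=[(0,0), (0,1), (1,1)]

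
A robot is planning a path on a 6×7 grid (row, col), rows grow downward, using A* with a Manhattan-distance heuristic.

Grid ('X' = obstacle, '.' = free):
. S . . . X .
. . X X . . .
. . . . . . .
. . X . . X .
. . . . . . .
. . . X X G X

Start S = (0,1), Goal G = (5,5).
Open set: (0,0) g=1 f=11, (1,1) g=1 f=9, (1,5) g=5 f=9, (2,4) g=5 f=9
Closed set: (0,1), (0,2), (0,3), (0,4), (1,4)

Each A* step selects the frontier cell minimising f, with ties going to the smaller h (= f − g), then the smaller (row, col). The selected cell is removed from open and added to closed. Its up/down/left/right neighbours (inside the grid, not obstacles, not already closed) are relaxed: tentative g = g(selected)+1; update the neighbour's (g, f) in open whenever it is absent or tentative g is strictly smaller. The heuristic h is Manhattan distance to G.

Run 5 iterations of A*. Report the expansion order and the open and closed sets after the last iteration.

order=[(1,5) → (2,5) → (2,4) → (3,4) → (4,4)]; open=[(0,0) g=1 f=11, (1,1) g=1 f=9, (1,6) g=6 f=11, (2,3) g=6 f=11, (2,6) g=7 f=11, (3,3) g=7 f=11, (4,3) g=8 f=11, (4,5) g=8 f=9]; closed=[(0,1), (0,2), (0,3), (0,4), (1,4), (1,5), (2,4), (2,5), (3,4), (4,4)]

step 1: expand (1,5) (f=9, h=4) → closed; open now [(0,0) g=1 f=11, (1,1) g=1 f=9, (1,6) g=6 f=11, (2,4) g=5 f=9, (2,5) g=6 f=9]
step 2: expand (2,5) (f=9, h=3) → closed; open now [(0,0) g=1 f=11, (1,1) g=1 f=9, (1,6) g=6 f=11, (2,4) g=5 f=9, (2,6) g=7 f=11]
step 3: expand (2,4) (f=9, h=4) → closed; open now [(0,0) g=1 f=11, (1,1) g=1 f=9, (1,6) g=6 f=11, (2,3) g=6 f=11, (2,6) g=7 f=11, (3,4) g=6 f=9]
step 4: expand (3,4) (f=9, h=3) → closed; open now [(0,0) g=1 f=11, (1,1) g=1 f=9, (1,6) g=6 f=11, (2,3) g=6 f=11, (2,6) g=7 f=11, (3,3) g=7 f=11, (4,4) g=7 f=9]
step 5: expand (4,4) (f=9, h=2) → closed; open now [(0,0) g=1 f=11, (1,1) g=1 f=9, (1,6) g=6 f=11, (2,3) g=6 f=11, (2,6) g=7 f=11, (3,3) g=7 f=11, (4,3) g=8 f=11, (4,5) g=8 f=9]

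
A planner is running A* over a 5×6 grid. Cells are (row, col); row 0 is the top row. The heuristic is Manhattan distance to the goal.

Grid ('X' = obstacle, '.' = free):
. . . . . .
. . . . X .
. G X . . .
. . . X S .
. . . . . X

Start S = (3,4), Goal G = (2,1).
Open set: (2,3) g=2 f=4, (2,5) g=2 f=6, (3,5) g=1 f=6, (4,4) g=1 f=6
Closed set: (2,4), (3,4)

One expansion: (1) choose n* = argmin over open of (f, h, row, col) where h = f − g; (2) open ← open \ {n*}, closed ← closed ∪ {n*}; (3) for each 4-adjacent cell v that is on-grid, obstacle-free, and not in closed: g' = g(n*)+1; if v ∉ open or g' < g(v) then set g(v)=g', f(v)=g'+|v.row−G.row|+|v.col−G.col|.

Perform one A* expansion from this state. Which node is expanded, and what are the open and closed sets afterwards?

expanded=(2,3); open=[(1,3) g=3 f=6, (2,5) g=2 f=6, (3,5) g=1 f=6, (4,4) g=1 f=6]; closed=[(2,3), (2,4), (3,4)]

step 1: expand (2,3) (f=4, h=2) → closed; open now [(1,3) g=3 f=6, (2,5) g=2 f=6, (3,5) g=1 f=6, (4,4) g=1 f=6]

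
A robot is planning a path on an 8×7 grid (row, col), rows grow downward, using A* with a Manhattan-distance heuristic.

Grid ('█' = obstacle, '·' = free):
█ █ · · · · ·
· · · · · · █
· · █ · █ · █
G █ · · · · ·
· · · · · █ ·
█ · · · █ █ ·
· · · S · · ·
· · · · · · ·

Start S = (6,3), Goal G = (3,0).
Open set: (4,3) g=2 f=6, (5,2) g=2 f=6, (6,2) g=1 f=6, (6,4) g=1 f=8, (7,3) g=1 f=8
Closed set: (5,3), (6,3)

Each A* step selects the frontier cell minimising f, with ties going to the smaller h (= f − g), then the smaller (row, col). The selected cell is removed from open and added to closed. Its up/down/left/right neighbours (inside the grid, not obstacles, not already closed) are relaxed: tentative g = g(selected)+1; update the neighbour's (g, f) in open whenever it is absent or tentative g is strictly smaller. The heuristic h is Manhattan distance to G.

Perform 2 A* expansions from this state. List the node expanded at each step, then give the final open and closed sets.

order=[(4,3) → (3,3)]; open=[(2,3) g=4 f=8, (3,2) g=4 f=6, (3,4) g=4 f=8, (4,2) g=3 f=6, (4,4) g=3 f=8, (5,2) g=2 f=6, (6,2) g=1 f=6, (6,4) g=1 f=8, (7,3) g=1 f=8]; closed=[(3,3), (4,3), (5,3), (6,3)]

step 1: expand (4,3) (f=6, h=4) → closed; open now [(3,3) g=3 f=6, (4,2) g=3 f=6, (4,4) g=3 f=8, (5,2) g=2 f=6, (6,2) g=1 f=6, (6,4) g=1 f=8, (7,3) g=1 f=8]
step 2: expand (3,3) (f=6, h=3) → closed; open now [(2,3) g=4 f=8, (3,2) g=4 f=6, (3,4) g=4 f=8, (4,2) g=3 f=6, (4,4) g=3 f=8, (5,2) g=2 f=6, (6,2) g=1 f=6, (6,4) g=1 f=8, (7,3) g=1 f=8]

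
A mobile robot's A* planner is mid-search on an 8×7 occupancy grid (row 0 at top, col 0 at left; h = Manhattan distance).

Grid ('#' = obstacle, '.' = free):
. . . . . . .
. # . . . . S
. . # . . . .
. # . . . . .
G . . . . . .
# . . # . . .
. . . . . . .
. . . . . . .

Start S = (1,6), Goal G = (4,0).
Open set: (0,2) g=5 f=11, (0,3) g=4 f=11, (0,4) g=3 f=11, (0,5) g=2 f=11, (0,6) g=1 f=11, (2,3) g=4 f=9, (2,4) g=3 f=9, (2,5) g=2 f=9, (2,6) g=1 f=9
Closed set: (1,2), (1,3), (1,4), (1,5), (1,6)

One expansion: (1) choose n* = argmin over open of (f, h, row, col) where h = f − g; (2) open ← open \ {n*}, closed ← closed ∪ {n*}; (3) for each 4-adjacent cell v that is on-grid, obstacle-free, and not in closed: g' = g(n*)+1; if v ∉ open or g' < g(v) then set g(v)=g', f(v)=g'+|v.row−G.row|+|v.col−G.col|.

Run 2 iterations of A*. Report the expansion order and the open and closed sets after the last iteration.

step 1: expand (2,3) (f=9, h=5) → closed; open now [(0,2) g=5 f=11, (0,3) g=4 f=11, (0,4) g=3 f=11, (0,5) g=2 f=11, (0,6) g=1 f=11, (2,4) g=3 f=9, (2,5) g=2 f=9, (2,6) g=1 f=9, (3,3) g=5 f=9]
step 2: expand (3,3) (f=9, h=4) → closed; open now [(0,2) g=5 f=11, (0,3) g=4 f=11, (0,4) g=3 f=11, (0,5) g=2 f=11, (0,6) g=1 f=11, (2,4) g=3 f=9, (2,5) g=2 f=9, (2,6) g=1 f=9, (3,2) g=6 f=9, (3,4) g=6 f=11, (4,3) g=6 f=9]

order=[(2,3) → (3,3)]; open=[(0,2) g=5 f=11, (0,3) g=4 f=11, (0,4) g=3 f=11, (0,5) g=2 f=11, (0,6) g=1 f=11, (2,4) g=3 f=9, (2,5) g=2 f=9, (2,6) g=1 f=9, (3,2) g=6 f=9, (3,4) g=6 f=11, (4,3) g=6 f=9]; closed=[(1,2), (1,3), (1,4), (1,5), (1,6), (2,3), (3,3)]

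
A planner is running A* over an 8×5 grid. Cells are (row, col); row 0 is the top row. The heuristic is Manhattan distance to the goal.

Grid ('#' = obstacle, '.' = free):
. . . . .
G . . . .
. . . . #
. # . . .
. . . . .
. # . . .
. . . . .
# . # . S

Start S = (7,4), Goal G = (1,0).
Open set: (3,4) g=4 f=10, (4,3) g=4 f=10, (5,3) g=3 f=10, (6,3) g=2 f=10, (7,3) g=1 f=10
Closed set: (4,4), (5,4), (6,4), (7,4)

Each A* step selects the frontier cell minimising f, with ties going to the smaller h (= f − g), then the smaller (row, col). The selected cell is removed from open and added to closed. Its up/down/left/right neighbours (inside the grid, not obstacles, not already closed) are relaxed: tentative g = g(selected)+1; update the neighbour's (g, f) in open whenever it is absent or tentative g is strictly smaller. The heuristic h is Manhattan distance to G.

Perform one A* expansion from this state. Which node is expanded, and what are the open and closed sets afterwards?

expanded=(3,4); open=[(3,3) g=5 f=10, (4,3) g=4 f=10, (5,3) g=3 f=10, (6,3) g=2 f=10, (7,3) g=1 f=10]; closed=[(3,4), (4,4), (5,4), (6,4), (7,4)]

step 1: expand (3,4) (f=10, h=6) → closed; open now [(3,3) g=5 f=10, (4,3) g=4 f=10, (5,3) g=3 f=10, (6,3) g=2 f=10, (7,3) g=1 f=10]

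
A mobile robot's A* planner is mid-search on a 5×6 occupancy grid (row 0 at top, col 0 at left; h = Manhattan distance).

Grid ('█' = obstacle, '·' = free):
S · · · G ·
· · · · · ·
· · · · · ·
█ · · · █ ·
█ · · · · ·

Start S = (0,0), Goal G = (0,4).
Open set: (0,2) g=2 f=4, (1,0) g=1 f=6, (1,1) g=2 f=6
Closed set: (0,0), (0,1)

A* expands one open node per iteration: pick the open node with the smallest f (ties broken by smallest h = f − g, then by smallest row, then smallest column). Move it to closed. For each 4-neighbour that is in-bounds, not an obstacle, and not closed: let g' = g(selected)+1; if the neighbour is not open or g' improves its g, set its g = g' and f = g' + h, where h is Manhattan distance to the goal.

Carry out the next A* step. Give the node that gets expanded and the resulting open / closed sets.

expanded=(0,2); open=[(0,3) g=3 f=4, (1,0) g=1 f=6, (1,1) g=2 f=6, (1,2) g=3 f=6]; closed=[(0,0), (0,1), (0,2)]

step 1: expand (0,2) (f=4, h=2) → closed; open now [(0,3) g=3 f=4, (1,0) g=1 f=6, (1,1) g=2 f=6, (1,2) g=3 f=6]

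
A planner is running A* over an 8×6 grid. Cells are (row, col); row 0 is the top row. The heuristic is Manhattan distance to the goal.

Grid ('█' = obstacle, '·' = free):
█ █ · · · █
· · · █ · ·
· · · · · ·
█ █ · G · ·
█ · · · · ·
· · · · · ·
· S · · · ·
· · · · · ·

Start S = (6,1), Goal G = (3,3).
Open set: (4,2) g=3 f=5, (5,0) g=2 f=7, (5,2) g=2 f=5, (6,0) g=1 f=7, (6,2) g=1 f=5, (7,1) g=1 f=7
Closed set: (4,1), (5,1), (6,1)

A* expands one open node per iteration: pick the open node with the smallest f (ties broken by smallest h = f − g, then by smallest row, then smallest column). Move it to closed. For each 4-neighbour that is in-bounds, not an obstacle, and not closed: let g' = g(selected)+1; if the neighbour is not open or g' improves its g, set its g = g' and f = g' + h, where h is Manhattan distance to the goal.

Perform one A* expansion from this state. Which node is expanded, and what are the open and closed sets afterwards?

expanded=(4,2); open=[(3,2) g=4 f=5, (4,3) g=4 f=5, (5,0) g=2 f=7, (5,2) g=2 f=5, (6,0) g=1 f=7, (6,2) g=1 f=5, (7,1) g=1 f=7]; closed=[(4,1), (4,2), (5,1), (6,1)]

step 1: expand (4,2) (f=5, h=2) → closed; open now [(3,2) g=4 f=5, (4,3) g=4 f=5, (5,0) g=2 f=7, (5,2) g=2 f=5, (6,0) g=1 f=7, (6,2) g=1 f=5, (7,1) g=1 f=7]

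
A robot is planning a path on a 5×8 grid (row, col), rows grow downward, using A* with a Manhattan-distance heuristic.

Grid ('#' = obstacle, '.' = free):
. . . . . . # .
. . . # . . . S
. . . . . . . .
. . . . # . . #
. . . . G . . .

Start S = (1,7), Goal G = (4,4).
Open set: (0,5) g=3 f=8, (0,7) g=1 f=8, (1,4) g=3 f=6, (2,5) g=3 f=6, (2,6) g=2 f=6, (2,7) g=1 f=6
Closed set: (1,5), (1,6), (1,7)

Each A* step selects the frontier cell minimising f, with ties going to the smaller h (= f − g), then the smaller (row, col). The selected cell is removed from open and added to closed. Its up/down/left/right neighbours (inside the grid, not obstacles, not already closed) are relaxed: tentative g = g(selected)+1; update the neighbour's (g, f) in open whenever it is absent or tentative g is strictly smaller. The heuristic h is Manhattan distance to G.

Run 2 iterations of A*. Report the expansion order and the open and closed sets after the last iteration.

step 1: expand (1,4) (f=6, h=3) → closed; open now [(0,4) g=4 f=8, (0,5) g=3 f=8, (0,7) g=1 f=8, (2,4) g=4 f=6, (2,5) g=3 f=6, (2,6) g=2 f=6, (2,7) g=1 f=6]
step 2: expand (2,4) (f=6, h=2) → closed; open now [(0,4) g=4 f=8, (0,5) g=3 f=8, (0,7) g=1 f=8, (2,3) g=5 f=8, (2,5) g=3 f=6, (2,6) g=2 f=6, (2,7) g=1 f=6]

order=[(1,4) → (2,4)]; open=[(0,4) g=4 f=8, (0,5) g=3 f=8, (0,7) g=1 f=8, (2,3) g=5 f=8, (2,5) g=3 f=6, (2,6) g=2 f=6, (2,7) g=1 f=6]; closed=[(1,4), (1,5), (1,6), (1,7), (2,4)]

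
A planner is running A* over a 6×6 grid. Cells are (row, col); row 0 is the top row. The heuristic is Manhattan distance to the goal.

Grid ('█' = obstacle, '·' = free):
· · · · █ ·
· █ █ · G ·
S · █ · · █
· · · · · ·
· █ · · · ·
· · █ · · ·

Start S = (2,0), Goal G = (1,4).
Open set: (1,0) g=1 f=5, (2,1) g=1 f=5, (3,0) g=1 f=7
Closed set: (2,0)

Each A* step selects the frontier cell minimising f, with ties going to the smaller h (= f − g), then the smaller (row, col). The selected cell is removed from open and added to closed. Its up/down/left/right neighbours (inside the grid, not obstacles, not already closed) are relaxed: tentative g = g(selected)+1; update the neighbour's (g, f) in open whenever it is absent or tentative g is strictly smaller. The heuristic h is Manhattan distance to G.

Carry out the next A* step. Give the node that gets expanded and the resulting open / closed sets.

step 1: expand (1,0) (f=5, h=4) → closed; open now [(0,0) g=2 f=7, (2,1) g=1 f=5, (3,0) g=1 f=7]

expanded=(1,0); open=[(0,0) g=2 f=7, (2,1) g=1 f=5, (3,0) g=1 f=7]; closed=[(1,0), (2,0)]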